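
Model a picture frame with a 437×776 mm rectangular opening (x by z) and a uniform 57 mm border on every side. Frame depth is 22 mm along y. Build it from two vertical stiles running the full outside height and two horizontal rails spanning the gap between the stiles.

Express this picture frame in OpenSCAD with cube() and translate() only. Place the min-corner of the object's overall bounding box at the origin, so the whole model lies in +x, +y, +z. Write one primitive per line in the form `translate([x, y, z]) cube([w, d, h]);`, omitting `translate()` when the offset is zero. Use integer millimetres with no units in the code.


cube([57, 22, 890]);
translate([494, 0, 0]) cube([57, 22, 890]);
translate([57, 0, 0]) cube([437, 22, 57]);
translate([57, 0, 833]) cube([437, 22, 57]);


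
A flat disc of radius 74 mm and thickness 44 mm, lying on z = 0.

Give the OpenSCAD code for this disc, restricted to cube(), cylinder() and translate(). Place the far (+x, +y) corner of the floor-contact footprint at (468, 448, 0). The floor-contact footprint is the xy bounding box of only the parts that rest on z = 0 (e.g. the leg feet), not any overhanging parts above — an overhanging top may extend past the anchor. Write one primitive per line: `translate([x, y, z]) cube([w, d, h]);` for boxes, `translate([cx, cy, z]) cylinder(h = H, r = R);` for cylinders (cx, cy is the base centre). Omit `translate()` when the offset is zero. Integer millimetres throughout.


translate([394, 374, 0]) cylinder(h = 44, r = 74);


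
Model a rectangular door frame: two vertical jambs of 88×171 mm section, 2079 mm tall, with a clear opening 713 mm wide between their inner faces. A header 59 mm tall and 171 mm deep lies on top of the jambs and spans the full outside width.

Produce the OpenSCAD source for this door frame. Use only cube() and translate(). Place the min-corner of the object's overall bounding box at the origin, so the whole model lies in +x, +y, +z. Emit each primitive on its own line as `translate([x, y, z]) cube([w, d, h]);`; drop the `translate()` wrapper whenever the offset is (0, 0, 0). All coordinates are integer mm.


cube([88, 171, 2079]);
translate([801, 0, 0]) cube([88, 171, 2079]);
translate([0, 0, 2079]) cube([889, 171, 59]);


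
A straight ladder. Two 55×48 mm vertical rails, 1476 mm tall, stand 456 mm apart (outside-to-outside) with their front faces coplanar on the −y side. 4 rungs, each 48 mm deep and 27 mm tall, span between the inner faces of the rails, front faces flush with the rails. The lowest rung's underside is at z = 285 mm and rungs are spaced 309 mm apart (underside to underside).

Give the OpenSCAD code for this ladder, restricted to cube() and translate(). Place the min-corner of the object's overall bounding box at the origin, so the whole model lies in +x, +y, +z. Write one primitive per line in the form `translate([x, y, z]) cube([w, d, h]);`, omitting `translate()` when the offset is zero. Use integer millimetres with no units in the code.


cube([55, 48, 1476]);
translate([401, 0, 0]) cube([55, 48, 1476]);
translate([55, 0, 285]) cube([346, 48, 27]);
translate([55, 0, 594]) cube([346, 48, 27]);
translate([55, 0, 903]) cube([346, 48, 27]);
translate([55, 0, 1212]) cube([346, 48, 27]);


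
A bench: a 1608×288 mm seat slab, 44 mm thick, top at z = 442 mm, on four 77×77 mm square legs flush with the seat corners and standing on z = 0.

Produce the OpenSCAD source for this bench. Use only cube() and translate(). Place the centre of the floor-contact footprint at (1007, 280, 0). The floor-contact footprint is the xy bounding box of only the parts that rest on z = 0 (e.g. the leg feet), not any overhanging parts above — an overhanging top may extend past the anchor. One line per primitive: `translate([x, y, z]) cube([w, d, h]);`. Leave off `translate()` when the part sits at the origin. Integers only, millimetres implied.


translate([203, 136, 398]) cube([1608, 288, 44]);
translate([203, 136, 0]) cube([77, 77, 398]);
translate([203, 347, 0]) cube([77, 77, 398]);
translate([1734, 136, 0]) cube([77, 77, 398]);
translate([1734, 347, 0]) cube([77, 77, 398]);


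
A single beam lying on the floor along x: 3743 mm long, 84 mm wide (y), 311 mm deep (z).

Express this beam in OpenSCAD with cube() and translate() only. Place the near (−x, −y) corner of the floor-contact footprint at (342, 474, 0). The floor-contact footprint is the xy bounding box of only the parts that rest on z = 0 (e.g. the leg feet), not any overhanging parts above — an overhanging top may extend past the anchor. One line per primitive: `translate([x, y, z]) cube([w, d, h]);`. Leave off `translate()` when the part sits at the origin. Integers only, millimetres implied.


translate([342, 474, 0]) cube([3743, 84, 311]);


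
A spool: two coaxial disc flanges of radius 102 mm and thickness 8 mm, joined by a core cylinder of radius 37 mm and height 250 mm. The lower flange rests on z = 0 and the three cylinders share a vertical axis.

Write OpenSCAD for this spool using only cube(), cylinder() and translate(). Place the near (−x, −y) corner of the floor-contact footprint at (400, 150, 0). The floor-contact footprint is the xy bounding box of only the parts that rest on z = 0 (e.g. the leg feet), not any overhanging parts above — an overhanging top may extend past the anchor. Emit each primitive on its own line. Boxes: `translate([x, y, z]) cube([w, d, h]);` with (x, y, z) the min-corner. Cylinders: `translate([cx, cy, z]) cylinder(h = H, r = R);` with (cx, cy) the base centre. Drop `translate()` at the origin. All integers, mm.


translate([502, 252, 0]) cylinder(h = 8, r = 102);
translate([502, 252, 8]) cylinder(h = 250, r = 37);
translate([502, 252, 258]) cylinder(h = 8, r = 102);


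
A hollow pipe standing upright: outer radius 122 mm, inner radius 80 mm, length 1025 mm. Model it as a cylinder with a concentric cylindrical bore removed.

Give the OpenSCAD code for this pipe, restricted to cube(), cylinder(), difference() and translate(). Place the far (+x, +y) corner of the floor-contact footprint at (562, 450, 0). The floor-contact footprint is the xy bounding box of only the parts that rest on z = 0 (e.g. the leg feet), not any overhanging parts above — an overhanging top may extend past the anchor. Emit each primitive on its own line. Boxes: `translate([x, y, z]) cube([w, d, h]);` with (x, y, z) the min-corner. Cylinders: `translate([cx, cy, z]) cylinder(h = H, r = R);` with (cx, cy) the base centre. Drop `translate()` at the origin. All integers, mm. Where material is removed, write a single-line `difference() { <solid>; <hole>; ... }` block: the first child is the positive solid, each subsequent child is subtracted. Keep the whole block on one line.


difference() { translate([440, 328, 0]) cylinder(h = 1025, r = 122); translate([440, 328, 0]) cylinder(h = 1025, r = 80); }


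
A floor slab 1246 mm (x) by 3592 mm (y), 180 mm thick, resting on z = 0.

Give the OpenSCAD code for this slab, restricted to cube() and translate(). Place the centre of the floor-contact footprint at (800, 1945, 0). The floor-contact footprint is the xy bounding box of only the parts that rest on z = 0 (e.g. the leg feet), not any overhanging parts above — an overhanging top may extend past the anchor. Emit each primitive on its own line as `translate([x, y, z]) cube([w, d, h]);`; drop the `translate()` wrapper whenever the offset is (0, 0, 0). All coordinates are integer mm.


translate([177, 149, 0]) cube([1246, 3592, 180]);


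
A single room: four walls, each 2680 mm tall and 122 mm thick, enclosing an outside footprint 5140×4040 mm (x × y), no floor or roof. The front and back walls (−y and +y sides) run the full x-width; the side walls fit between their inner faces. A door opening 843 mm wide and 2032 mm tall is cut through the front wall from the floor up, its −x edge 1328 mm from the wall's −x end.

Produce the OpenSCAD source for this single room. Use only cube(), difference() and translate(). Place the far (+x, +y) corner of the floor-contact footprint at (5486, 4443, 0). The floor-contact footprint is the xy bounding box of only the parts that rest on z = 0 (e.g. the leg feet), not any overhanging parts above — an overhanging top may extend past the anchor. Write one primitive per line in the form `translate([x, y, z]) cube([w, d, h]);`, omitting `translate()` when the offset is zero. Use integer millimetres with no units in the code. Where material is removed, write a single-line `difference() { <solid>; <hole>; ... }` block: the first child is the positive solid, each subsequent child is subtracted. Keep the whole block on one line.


difference() { translate([346, 403, 0]) cube([5140, 122, 2680]); translate([1674, 403, 0]) cube([843, 122, 2032]); }
translate([346, 4321, 0]) cube([5140, 122, 2680]);
translate([346, 525, 0]) cube([122, 3796, 2680]);
translate([5364, 525, 0]) cube([122, 3796, 2680]);


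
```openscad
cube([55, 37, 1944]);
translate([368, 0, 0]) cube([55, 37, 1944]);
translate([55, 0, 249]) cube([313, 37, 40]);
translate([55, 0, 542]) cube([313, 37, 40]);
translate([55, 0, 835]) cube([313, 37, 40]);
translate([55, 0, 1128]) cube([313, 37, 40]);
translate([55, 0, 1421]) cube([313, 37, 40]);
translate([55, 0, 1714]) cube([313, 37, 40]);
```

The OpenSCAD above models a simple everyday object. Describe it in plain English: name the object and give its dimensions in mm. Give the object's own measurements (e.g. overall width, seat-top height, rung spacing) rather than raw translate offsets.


A straight ladder. Two 55×37 mm vertical rails, 1944 mm tall, stand 423 mm apart (outside-to-outside) with their front faces coplanar on the −y side. 6 rungs, each 37 mm deep and 40 mm tall, span between the inner faces of the rails, front faces flush with the rails. The lowest rung's underside is at z = 249 mm and rungs are spaced 293 mm apart (underside to underside).


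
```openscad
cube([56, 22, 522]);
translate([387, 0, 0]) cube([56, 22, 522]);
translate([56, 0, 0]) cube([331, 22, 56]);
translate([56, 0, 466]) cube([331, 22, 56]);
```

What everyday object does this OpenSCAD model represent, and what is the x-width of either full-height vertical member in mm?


A picture frame. The border width is 56 mm.

Four thin pieces enclosing a rectangular opening — a picture frame. The two full-height stiles are 522 mm tall; the top rail sits at z = 466 and is 56 mm tall, so the border above the opening is 522 − 466 = 56 mm, matching the stile x-width.


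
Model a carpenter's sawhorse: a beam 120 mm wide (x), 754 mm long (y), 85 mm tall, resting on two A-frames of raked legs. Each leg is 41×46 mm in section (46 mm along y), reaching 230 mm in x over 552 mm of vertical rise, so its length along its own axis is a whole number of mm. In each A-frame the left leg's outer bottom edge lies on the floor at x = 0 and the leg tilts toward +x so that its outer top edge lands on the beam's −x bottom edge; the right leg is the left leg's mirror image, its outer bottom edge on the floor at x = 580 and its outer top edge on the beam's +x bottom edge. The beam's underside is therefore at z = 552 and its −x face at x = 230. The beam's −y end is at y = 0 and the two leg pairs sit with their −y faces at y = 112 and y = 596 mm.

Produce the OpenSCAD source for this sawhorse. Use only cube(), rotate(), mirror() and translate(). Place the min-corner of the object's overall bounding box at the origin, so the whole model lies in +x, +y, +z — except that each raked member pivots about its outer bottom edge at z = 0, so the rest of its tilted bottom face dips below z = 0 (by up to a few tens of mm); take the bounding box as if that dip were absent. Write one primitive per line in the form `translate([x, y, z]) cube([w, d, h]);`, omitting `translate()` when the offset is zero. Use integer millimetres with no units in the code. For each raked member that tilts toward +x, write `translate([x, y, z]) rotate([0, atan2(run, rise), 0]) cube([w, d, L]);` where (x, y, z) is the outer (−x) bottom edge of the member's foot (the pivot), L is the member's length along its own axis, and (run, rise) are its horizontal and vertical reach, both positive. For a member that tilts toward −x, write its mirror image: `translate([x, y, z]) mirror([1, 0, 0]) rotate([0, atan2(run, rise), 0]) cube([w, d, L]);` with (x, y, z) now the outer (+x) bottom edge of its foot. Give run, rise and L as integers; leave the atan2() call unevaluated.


translate([230, 0, 552]) cube([120, 754, 85]);
translate([0, 112, 0]) rotate([0, atan2(230, 552), 0]) cube([41, 46, 598]);
translate([580, 112, 0]) mirror([1, 0, 0]) rotate([0, atan2(230, 552), 0]) cube([41, 46, 598]);
translate([0, 596, 0]) rotate([0, atan2(230, 552), 0]) cube([41, 46, 598]);
translate([580, 596, 0]) mirror([1, 0, 0]) rotate([0, atan2(230, 552), 0]) cube([41, 46, 598]);


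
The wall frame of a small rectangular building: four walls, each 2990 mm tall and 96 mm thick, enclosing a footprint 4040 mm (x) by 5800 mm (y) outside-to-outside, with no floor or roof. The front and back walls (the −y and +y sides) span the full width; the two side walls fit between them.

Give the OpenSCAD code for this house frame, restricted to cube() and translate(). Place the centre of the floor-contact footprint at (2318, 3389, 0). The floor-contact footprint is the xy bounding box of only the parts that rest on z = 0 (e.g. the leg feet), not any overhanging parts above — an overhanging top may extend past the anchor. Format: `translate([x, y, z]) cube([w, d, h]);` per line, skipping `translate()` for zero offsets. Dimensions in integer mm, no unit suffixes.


translate([298, 489, 0]) cube([4040, 96, 2990]);
translate([298, 6193, 0]) cube([4040, 96, 2990]);
translate([298, 585, 0]) cube([96, 5608, 2990]);
translate([4242, 585, 0]) cube([96, 5608, 2990]);


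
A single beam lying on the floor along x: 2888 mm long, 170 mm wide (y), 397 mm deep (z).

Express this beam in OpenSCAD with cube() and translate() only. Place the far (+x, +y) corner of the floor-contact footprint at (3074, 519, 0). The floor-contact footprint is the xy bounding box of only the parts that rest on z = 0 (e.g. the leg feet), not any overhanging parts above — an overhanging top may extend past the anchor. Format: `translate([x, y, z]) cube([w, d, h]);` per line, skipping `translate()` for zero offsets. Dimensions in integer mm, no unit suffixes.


translate([186, 349, 0]) cube([2888, 170, 397]);


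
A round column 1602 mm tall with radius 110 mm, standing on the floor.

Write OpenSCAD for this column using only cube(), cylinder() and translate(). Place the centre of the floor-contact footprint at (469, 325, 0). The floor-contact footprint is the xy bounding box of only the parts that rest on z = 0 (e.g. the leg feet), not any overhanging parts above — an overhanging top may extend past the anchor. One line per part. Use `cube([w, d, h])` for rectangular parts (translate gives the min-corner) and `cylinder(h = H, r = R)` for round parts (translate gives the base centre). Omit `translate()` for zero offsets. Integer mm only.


translate([469, 325, 0]) cylinder(h = 1602, r = 110);


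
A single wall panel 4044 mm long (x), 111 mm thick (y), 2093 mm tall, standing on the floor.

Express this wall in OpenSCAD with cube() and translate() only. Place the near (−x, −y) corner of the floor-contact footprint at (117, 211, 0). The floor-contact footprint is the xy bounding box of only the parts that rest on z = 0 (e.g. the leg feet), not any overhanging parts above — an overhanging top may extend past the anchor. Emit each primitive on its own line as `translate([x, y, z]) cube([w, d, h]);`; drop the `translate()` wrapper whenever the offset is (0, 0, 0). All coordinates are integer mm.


translate([117, 211, 0]) cube([4044, 111, 2093]);


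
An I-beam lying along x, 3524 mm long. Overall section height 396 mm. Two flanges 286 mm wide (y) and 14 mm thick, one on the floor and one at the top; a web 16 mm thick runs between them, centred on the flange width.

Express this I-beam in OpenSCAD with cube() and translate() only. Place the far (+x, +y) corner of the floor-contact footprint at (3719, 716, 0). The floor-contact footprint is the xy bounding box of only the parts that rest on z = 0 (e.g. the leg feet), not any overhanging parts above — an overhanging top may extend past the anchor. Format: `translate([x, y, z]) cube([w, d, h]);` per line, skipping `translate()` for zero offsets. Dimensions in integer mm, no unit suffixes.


translate([195, 430, 0]) cube([3524, 286, 14]);
translate([195, 565, 14]) cube([3524, 16, 368]);
translate([195, 430, 382]) cube([3524, 286, 14]);


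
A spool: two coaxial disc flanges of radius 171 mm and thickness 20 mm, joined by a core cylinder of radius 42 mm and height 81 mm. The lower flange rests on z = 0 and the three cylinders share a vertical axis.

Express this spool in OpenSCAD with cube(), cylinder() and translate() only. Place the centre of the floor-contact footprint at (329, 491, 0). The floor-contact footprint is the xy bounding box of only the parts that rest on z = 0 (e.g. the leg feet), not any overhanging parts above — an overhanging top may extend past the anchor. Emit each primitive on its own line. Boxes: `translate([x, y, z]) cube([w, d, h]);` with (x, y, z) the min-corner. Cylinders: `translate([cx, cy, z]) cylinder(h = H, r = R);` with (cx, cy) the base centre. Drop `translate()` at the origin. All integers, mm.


translate([329, 491, 0]) cylinder(h = 20, r = 171);
translate([329, 491, 20]) cylinder(h = 81, r = 42);
translate([329, 491, 101]) cylinder(h = 20, r = 171);


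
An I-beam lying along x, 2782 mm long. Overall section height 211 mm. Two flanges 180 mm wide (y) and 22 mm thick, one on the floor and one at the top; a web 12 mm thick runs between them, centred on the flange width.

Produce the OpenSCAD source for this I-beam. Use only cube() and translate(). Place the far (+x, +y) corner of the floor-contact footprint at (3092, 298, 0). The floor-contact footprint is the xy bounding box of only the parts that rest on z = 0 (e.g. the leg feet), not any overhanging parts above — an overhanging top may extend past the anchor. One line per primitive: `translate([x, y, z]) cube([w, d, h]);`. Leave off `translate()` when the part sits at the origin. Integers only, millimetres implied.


translate([310, 118, 0]) cube([2782, 180, 22]);
translate([310, 202, 22]) cube([2782, 12, 167]);
translate([310, 118, 189]) cube([2782, 180, 22]);


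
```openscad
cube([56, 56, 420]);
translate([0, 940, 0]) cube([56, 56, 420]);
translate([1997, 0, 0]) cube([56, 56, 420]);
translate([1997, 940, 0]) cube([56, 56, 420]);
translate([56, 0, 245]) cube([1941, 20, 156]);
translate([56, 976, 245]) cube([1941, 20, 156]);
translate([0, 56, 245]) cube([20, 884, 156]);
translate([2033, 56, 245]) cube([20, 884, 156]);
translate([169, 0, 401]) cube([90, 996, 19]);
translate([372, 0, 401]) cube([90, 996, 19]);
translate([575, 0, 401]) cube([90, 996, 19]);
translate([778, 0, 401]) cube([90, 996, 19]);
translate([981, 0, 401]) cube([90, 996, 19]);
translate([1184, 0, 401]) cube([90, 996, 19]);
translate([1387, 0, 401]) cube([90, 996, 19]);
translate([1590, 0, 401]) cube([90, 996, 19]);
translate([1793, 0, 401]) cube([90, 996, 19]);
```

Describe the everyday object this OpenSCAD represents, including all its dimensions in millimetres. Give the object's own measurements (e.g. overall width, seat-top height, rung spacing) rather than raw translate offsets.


A bed frame 2053 mm long (x) by 996 mm wide (y). Four 56×56 mm corner posts, 420 mm tall, at the corners of the footprint. Four rails of 20 mm thickness and 156 mm height run between adjacent posts with their undersides at z = 245 mm, their outer faces flush with the outside of the frame (the two x-running rails run between the posts' inner faces; the two y-running rails run between the posts' inner faces). 9 slats, each 90 mm wide (x) and 19 mm thick, lie across the top of the two x-running rails, running the full 996 mm width of the frame in y; along x they sit between the end posts with a 113 mm gap after the −x posts and between neighbouring slats, leaving 114 mm before the +x posts.


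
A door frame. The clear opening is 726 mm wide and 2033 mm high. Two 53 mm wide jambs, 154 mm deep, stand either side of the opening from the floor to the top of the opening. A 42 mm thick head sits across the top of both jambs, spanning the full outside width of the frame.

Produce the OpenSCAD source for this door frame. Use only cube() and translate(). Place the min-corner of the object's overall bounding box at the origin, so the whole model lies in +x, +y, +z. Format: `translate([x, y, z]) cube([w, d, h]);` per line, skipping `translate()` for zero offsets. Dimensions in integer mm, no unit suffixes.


cube([53, 154, 2033]);
translate([779, 0, 0]) cube([53, 154, 2033]);
translate([0, 0, 2033]) cube([832, 154, 42]);


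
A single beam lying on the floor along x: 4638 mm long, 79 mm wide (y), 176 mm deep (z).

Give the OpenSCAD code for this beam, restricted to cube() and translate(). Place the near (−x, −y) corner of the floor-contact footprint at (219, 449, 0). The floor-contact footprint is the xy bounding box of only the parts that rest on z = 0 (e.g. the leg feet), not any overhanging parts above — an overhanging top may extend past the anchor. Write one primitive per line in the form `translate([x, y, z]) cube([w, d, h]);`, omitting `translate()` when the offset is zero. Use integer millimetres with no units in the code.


translate([219, 449, 0]) cube([4638, 79, 176]);


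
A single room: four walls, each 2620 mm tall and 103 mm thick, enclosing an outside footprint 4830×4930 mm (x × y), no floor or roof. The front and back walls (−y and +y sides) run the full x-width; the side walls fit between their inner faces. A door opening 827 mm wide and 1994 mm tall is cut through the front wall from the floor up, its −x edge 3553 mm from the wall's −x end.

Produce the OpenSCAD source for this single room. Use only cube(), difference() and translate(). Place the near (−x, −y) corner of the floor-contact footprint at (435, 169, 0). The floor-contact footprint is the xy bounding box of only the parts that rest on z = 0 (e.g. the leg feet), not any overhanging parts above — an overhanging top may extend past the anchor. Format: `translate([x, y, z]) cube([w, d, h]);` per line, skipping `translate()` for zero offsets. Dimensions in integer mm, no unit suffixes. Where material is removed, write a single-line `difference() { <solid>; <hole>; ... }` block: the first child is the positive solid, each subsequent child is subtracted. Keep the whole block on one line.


difference() { translate([435, 169, 0]) cube([4830, 103, 2620]); translate([3988, 169, 0]) cube([827, 103, 1994]); }
translate([435, 4996, 0]) cube([4830, 103, 2620]);
translate([435, 272, 0]) cube([103, 4724, 2620]);
translate([5162, 272, 0]) cube([103, 4724, 2620]);


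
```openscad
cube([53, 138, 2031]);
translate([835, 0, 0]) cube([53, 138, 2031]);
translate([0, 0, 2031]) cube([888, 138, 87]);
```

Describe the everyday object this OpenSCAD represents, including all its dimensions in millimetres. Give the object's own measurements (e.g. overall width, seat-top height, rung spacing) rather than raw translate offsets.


A door frame. The clear opening is 782 mm wide and 2031 mm high. Two 53 mm wide jambs, 138 mm deep, stand either side of the opening from the floor to the top of the opening. A 87 mm thick head sits across the top of both jambs, spanning the full outside width of the frame.


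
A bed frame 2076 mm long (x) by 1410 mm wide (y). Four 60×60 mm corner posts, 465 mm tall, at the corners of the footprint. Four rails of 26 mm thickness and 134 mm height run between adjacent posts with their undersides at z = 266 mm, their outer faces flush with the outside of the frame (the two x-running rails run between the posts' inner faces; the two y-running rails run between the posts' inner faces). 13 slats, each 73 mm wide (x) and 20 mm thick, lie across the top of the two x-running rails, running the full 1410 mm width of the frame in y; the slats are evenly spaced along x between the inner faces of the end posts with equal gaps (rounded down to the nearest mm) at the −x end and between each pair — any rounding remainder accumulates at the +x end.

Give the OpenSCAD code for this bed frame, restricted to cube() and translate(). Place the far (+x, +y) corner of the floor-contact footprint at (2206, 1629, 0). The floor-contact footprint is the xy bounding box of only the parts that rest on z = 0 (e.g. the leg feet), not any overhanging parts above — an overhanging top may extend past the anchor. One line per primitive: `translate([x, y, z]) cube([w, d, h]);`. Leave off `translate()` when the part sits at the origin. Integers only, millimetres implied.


translate([130, 219, 0]) cube([60, 60, 465]);
translate([130, 1569, 0]) cube([60, 60, 465]);
translate([2146, 219, 0]) cube([60, 60, 465]);
translate([2146, 1569, 0]) cube([60, 60, 465]);
translate([190, 219, 266]) cube([1956, 26, 134]);
translate([190, 1603, 266]) cube([1956, 26, 134]);
translate([130, 279, 266]) cube([26, 1290, 134]);
translate([2180, 279, 266]) cube([26, 1290, 134]);
translate([261, 219, 400]) cube([73, 1410, 20]);
translate([405, 219, 400]) cube([73, 1410, 20]);
translate([549, 219, 400]) cube([73, 1410, 20]);
translate([693, 219, 400]) cube([73, 1410, 20]);
translate([837, 219, 400]) cube([73, 1410, 20]);
translate([981, 219, 400]) cube([73, 1410, 20]);
translate([1125, 219, 400]) cube([73, 1410, 20]);
translate([1269, 219, 400]) cube([73, 1410, 20]);
translate([1413, 219, 400]) cube([73, 1410, 20]);
translate([1557, 219, 400]) cube([73, 1410, 20]);
translate([1701, 219, 400]) cube([73, 1410, 20]);
translate([1845, 219, 400]) cube([73, 1410, 20]);
translate([1989, 219, 400]) cube([73, 1410, 20]);


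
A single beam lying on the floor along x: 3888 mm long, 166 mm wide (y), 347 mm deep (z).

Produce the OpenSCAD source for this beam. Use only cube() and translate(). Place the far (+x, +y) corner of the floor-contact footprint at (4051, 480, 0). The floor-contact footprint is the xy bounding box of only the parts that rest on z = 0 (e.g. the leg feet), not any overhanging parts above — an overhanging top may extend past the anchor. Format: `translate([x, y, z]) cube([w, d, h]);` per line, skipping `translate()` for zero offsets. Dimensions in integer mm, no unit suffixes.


translate([163, 314, 0]) cube([3888, 166, 347]);


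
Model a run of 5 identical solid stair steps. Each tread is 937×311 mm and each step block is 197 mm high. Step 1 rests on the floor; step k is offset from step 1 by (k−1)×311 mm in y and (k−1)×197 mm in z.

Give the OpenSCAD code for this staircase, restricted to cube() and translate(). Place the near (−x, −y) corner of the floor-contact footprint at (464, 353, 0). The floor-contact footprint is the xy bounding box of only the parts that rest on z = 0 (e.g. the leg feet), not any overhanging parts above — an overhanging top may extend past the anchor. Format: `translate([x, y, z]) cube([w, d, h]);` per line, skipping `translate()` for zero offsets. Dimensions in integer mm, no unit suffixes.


translate([464, 353, 0]) cube([937, 311, 197]);
translate([464, 664, 197]) cube([937, 311, 197]);
translate([464, 975, 394]) cube([937, 311, 197]);
translate([464, 1286, 591]) cube([937, 311, 197]);
translate([464, 1597, 788]) cube([937, 311, 197]);


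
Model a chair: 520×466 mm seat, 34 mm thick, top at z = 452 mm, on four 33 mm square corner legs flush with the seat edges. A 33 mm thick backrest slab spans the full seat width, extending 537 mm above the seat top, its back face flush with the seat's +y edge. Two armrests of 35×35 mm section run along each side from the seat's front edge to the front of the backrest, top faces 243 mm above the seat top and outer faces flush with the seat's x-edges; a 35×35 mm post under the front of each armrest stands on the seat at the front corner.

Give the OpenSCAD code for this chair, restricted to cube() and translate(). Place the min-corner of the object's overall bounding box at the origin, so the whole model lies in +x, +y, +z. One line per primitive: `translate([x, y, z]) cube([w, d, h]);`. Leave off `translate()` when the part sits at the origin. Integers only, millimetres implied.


// leg_h = 452 - 34 = 418
// arm post h = 243 - 35 = 208
translate([0, 0, 418]) cube([520, 466, 34]);
cube([33, 33, 418]);
translate([487, 0, 0]) cube([33, 33, 418]);
translate([0, 433, 0]) cube([33, 33, 418]);
translate([487, 433, 0]) cube([33, 33, 418]);
translate([0, 433, 452]) cube([520, 33, 537]);
translate([0, 0, 660]) cube([35, 433, 35]);
translate([485, 0, 660]) cube([35, 433, 35]);
translate([0, 0, 452]) cube([35, 35, 208]);
translate([485, 0, 452]) cube([35, 35, 208]);


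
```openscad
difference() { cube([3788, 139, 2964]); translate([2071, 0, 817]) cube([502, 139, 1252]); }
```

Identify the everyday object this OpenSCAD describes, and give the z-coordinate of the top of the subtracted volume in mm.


A wall with a window opening. The window head height is 2069 mm.

A wall with a rectangular opening subtracted — a window. Sill at z = 817, opening 1252 mm tall, so the head is at 817 + 1252 = 2069 mm.


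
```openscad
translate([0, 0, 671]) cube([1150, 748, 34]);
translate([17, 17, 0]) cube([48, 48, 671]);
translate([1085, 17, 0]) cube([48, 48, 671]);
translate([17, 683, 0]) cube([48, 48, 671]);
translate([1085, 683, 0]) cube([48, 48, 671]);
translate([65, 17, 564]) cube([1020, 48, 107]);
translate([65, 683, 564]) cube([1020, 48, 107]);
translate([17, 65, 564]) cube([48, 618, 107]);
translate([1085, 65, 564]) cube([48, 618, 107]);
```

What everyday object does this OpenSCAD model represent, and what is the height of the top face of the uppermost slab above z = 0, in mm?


A table. The table height is 705 mm.

A 1150×748×34 slab sits at z = 671 on four 48 mm square posts — a table. The top surface is at 671 + 34 = 705 mm.


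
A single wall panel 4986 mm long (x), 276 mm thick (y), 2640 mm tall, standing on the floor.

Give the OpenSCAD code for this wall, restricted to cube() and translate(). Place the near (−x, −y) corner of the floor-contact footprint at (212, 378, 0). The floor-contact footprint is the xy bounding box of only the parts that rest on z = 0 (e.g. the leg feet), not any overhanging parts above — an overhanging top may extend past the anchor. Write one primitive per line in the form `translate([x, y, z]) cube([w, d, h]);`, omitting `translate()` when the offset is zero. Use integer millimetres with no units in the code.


translate([212, 378, 0]) cube([4986, 276, 2640]);


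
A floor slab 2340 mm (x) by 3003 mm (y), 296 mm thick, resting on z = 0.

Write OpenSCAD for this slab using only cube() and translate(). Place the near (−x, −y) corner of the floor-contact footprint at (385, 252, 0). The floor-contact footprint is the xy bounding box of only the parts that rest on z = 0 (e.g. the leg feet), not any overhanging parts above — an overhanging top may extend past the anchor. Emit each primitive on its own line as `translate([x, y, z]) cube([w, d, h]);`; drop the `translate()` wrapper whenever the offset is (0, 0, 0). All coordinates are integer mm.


translate([385, 252, 0]) cube([2340, 3003, 296]);


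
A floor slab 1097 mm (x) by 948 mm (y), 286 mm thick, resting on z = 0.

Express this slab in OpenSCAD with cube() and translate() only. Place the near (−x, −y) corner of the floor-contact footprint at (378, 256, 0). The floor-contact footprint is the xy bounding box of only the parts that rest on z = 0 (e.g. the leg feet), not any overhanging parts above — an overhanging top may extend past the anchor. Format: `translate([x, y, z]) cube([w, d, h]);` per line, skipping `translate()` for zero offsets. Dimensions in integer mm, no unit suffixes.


translate([378, 256, 0]) cube([1097, 948, 286]);


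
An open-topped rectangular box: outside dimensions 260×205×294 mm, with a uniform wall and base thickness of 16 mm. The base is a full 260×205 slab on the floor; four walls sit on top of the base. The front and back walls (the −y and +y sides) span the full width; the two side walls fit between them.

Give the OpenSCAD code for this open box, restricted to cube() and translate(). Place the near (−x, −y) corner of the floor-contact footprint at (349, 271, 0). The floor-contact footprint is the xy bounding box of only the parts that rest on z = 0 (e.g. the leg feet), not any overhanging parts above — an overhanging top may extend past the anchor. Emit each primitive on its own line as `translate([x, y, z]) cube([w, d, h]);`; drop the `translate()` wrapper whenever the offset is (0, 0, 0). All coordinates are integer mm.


translate([349, 271, 0]) cube([260, 205, 16]);
translate([349, 271, 16]) cube([260, 16, 278]);
translate([349, 460, 16]) cube([260, 16, 278]);
translate([349, 287, 16]) cube([16, 173, 278]);
translate([593, 287, 16]) cube([16, 173, 278]);


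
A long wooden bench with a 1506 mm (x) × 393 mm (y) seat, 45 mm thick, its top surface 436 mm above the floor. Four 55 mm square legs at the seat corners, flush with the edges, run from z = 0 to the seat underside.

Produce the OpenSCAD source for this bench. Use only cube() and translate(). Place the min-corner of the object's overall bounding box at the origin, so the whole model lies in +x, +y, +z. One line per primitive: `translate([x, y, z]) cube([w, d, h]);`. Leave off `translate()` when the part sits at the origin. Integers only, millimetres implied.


translate([0, 0, 391]) cube([1506, 393, 45]);
cube([55, 55, 391]);
translate([0, 338, 0]) cube([55, 55, 391]);
translate([1451, 0, 0]) cube([55, 55, 391]);
translate([1451, 338, 0]) cube([55, 55, 391]);


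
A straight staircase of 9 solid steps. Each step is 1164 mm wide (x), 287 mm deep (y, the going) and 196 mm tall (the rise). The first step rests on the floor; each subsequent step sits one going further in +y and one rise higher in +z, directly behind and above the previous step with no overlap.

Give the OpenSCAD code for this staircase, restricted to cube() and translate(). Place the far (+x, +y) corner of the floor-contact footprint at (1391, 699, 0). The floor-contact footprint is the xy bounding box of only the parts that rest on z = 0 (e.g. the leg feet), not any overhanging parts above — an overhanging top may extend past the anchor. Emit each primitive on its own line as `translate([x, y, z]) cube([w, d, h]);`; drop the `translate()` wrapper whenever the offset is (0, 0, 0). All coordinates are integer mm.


translate([227, 412, 0]) cube([1164, 287, 196]);
translate([227, 699, 196]) cube([1164, 287, 196]);
translate([227, 986, 392]) cube([1164, 287, 196]);
translate([227, 1273, 588]) cube([1164, 287, 196]);
translate([227, 1560, 784]) cube([1164, 287, 196]);
translate([227, 1847, 980]) cube([1164, 287, 196]);
translate([227, 2134, 1176]) cube([1164, 287, 196]);
translate([227, 2421, 1372]) cube([1164, 287, 196]);
translate([227, 2708, 1568]) cube([1164, 287, 196]);


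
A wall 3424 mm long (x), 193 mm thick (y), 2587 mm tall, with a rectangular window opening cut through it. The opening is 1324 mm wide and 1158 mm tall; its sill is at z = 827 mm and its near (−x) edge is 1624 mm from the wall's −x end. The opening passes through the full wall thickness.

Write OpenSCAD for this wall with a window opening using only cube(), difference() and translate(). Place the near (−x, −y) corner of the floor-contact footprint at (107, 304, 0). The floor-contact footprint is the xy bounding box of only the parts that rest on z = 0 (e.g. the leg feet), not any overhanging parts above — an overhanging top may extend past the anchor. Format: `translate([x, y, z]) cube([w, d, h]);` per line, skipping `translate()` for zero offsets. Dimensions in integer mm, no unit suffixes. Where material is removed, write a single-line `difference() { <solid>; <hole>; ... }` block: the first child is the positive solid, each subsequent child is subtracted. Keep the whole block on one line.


difference() { translate([107, 304, 0]) cube([3424, 193, 2587]); translate([1731, 304, 827]) cube([1324, 193, 1158]); }


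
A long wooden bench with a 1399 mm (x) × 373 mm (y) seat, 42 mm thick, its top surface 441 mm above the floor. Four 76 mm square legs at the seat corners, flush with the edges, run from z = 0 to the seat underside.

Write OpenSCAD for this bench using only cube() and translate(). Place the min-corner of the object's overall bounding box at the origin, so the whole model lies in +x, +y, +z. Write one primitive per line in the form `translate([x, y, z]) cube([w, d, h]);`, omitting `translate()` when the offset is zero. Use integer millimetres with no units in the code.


translate([0, 0, 399]) cube([1399, 373, 42]);
cube([76, 76, 399]);
translate([0, 297, 0]) cube([76, 76, 399]);
translate([1323, 0, 0]) cube([76, 76, 399]);
translate([1323, 297, 0]) cube([76, 76, 399]);


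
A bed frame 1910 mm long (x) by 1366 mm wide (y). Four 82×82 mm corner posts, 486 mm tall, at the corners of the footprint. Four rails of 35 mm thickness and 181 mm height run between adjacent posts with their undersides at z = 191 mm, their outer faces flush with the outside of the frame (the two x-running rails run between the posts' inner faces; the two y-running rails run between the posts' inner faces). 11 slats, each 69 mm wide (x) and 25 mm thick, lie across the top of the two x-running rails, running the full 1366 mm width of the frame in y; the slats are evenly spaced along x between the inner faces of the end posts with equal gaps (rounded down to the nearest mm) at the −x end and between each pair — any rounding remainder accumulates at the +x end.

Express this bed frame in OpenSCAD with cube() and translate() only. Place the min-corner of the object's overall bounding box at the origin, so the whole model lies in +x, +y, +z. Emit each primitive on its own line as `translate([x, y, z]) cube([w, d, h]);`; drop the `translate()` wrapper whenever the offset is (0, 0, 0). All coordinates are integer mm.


cube([82, 82, 486]);
translate([0, 1284, 0]) cube([82, 82, 486]);
translate([1828, 0, 0]) cube([82, 82, 486]);
translate([1828, 1284, 0]) cube([82, 82, 486]);
translate([82, 0, 191]) cube([1746, 35, 181]);
translate([82, 1331, 191]) cube([1746, 35, 181]);
translate([0, 82, 191]) cube([35, 1202, 181]);
translate([1875, 82, 191]) cube([35, 1202, 181]);
translate([164, 0, 372]) cube([69, 1366, 25]);
translate([315, 0, 372]) cube([69, 1366, 25]);
translate([466, 0, 372]) cube([69, 1366, 25]);
translate([617, 0, 372]) cube([69, 1366, 25]);
translate([768, 0, 372]) cube([69, 1366, 25]);
translate([919, 0, 372]) cube([69, 1366, 25]);
translate([1070, 0, 372]) cube([69, 1366, 25]);
translate([1221, 0, 372]) cube([69, 1366, 25]);
translate([1372, 0, 372]) cube([69, 1366, 25]);
translate([1523, 0, 372]) cube([69, 1366, 25]);
translate([1674, 0, 372]) cube([69, 1366, 25]);


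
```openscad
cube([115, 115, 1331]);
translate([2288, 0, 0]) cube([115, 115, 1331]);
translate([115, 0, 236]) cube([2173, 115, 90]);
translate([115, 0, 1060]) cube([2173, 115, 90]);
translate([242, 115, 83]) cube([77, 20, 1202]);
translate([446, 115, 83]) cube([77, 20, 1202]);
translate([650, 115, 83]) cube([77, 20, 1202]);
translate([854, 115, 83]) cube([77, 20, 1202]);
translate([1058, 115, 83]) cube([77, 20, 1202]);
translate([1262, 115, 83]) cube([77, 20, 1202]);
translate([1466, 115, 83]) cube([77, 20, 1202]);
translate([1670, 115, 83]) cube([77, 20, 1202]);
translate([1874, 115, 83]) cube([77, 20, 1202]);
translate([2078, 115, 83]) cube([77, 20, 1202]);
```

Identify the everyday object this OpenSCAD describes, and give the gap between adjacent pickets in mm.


A fence section. The picket gap is 127 mm.

Two posts, two rails, 10 pickets — a fence section. Span 2173 mm holds 10 pickets of 77 mm with 11 equal gaps: ⌊(2173 − 10·77) / 11⌋ = 127 mm.


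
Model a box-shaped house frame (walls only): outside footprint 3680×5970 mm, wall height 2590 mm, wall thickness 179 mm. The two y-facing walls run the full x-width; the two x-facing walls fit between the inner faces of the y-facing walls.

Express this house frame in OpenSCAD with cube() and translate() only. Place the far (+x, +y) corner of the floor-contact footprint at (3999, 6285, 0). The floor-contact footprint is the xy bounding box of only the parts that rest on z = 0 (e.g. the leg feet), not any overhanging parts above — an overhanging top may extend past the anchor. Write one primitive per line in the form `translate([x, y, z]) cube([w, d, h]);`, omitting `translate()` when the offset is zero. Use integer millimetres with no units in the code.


translate([319, 315, 0]) cube([3680, 179, 2590]);
translate([319, 6106, 0]) cube([3680, 179, 2590]);
translate([319, 494, 0]) cube([179, 5612, 2590]);
translate([3820, 494, 0]) cube([179, 5612, 2590]);
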